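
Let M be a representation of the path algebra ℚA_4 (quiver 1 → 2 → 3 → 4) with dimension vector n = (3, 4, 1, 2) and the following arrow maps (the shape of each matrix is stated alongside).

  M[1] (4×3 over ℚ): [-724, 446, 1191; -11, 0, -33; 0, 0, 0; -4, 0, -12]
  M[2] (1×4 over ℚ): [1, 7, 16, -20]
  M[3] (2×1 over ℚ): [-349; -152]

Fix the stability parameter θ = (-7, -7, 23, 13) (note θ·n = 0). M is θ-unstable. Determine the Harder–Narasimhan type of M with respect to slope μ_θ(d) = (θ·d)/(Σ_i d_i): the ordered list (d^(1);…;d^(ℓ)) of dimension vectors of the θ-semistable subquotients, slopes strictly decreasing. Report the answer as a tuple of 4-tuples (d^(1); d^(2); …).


Via rank(M_{q-1}∘⋯∘M_p): M ≅ I[1,1], I[1,2], I[1,4], I[2,2]^2, I[4,4].
μ_θ-semistable layers: μ^(1)=18; μ^(2)=13; μ^(3)=-7

((0, 0, 1, 1); (0, 0, 0, 1); (3, 4, 0, 0))


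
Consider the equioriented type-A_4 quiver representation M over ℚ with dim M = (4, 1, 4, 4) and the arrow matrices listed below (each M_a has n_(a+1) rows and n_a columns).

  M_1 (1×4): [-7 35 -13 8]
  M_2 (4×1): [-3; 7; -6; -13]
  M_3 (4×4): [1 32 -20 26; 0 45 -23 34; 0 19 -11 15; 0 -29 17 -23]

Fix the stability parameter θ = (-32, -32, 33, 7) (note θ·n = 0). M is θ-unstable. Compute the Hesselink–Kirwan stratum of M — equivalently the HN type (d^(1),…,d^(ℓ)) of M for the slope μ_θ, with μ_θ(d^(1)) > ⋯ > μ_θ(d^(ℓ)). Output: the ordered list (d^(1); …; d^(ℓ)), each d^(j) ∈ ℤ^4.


Barcode: M ≅ I[1,1]^3, I[1,4], I[3,3], I[3,4]^2, I[4,4]. HN layers by μ_θ (4 steps, strictly decreasing):
  μ^(1)=33; μ^(2)=20; μ^(3)=7; μ^(4)=-32

((0, 0, 1, 0); (0, 0, 3, 3); (0, 0, 0, 1); (4, 1, 0, 0))


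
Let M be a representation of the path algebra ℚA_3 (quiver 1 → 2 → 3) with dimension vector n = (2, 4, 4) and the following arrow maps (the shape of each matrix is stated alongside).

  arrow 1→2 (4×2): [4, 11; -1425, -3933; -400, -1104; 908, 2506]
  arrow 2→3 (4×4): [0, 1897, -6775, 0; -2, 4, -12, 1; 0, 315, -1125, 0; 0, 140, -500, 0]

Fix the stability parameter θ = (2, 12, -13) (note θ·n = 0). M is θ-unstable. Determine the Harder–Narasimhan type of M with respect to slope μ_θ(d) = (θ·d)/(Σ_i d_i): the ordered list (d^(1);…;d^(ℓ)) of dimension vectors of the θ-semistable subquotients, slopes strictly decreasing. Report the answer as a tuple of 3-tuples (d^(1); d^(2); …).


Barcode: M ≅ I[1,2], I[1,3], I[2,2], I[2,3], I[3,3]^2. HN layers by μ_θ (5 steps, strictly decreasing):
  μ^(1)=12; μ^(2)=2; μ^(3)=1/3; μ^(4)=-1/2; μ^(5)=-13

((0, 2, 0); (1, 0, 0); (1, 1, 1); (0, 1, 1); (0, 0, 2))


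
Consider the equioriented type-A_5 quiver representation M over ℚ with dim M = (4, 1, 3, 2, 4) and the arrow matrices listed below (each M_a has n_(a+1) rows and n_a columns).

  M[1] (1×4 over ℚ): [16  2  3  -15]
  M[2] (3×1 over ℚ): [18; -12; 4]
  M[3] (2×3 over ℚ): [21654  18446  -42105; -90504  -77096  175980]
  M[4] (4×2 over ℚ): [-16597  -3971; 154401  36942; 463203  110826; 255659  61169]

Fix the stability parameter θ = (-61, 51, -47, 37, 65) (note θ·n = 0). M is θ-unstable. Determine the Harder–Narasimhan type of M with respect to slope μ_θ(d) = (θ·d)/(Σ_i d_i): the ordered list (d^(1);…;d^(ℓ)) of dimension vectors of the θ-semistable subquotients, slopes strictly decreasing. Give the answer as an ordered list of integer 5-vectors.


Via rank(M_{q-1}∘⋯∘M_p): M ≅ I[1,1]^3, I[1,3], I[3,3], I[3,5], I[4,5], I[5,5]^2.
μ_θ-semistable layers: μ^(1)=65; μ^(2)=37; μ^(3)=2; μ^(4)=-47; μ^(5)=-61

((0, 0, 0, 0, 4); (0, 0, 0, 2, 0); (0, 1, 1, 0, 0); (0, 0, 2, 0, 0); (4, 0, 0, 0, 0))


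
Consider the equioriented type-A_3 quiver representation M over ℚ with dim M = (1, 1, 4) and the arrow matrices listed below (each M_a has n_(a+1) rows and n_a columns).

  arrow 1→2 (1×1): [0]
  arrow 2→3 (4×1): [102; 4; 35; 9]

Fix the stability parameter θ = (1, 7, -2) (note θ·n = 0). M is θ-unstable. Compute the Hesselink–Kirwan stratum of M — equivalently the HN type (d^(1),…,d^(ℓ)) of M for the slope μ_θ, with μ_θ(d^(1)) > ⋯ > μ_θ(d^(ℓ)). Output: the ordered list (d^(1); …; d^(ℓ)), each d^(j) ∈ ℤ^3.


Via rank(M_{q-1}∘⋯∘M_p): M ≅ I[1,1], I[2,3], I[3,3]^3.
μ_θ-semistable layers: μ^(1)=5/2; μ^(2)=1; μ^(3)=-2

((0, 1, 1); (1, 0, 0); (0, 0, 3))


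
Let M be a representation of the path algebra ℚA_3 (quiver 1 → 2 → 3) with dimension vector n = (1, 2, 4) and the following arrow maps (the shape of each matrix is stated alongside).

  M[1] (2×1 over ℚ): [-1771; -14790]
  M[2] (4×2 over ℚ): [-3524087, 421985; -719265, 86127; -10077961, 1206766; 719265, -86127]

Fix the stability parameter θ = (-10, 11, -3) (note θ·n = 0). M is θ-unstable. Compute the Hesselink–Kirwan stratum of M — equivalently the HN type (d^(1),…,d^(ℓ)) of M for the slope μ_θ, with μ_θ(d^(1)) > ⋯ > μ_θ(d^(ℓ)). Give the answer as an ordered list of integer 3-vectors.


Via rank(M_{q-1}∘⋯∘M_p): M ≅ I[1,3], I[2,3], I[3,3]^2.
μ_θ-semistable layers: μ^(1)=4; μ^(2)=-3; μ^(3)=-10

((0, 2, 2); (0, 0, 2); (1, 0, 0))


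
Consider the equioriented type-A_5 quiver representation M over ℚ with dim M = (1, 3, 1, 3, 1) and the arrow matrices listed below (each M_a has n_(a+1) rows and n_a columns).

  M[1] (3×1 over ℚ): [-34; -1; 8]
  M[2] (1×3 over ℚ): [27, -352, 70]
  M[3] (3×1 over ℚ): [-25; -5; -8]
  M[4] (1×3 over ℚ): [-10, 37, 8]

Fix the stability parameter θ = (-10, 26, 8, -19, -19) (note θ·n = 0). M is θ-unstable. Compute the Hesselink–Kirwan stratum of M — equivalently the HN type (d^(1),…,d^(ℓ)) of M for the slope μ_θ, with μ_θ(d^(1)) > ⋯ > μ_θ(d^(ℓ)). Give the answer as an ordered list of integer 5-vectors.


Barcode: M ≅ I[1,5], I[2,2]^2, I[4,4]^2. HN layers by μ_θ (4 steps, strictly decreasing):
  μ^(1)=26; μ^(2)=-1; μ^(3)=-10; μ^(4)=-19

((0, 2, 0, 0, 0); (0, 1, 1, 1, 1); (1, 0, 0, 0, 0); (0, 0, 0, 2, 0))


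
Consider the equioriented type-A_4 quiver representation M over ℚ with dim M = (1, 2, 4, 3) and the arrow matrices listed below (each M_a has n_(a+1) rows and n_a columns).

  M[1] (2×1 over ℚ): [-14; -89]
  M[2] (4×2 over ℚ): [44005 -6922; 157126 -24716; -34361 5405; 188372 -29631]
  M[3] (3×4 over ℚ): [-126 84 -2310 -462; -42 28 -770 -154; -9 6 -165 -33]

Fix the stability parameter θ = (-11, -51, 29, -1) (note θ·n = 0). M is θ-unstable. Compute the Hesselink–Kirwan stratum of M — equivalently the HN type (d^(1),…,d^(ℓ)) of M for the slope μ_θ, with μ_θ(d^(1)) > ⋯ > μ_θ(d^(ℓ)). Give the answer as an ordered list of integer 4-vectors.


Interval decomposition of M: I[1,3], I[2,3], I[3,3], I[3,4], I[4,4]^2.
HN type (ℓ=5): μ^(1)=29; μ^(2)=14; μ^(3)=-1; μ^(4)=-31; μ^(5)=-51

((0, 0, 3, 0); (0, 0, 1, 1); (0, 0, 0, 2); (1, 1, 0, 0); (0, 1, 0, 0))


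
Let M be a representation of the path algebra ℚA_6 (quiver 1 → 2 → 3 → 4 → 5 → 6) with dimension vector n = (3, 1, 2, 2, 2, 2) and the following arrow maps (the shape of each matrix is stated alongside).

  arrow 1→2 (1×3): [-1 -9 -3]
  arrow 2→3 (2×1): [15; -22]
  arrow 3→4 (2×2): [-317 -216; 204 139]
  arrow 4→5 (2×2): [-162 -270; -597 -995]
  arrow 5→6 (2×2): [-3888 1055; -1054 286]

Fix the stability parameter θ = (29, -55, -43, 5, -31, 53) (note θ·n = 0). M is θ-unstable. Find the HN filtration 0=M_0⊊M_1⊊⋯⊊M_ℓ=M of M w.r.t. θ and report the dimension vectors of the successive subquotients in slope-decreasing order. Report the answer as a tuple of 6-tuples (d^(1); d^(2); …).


Via rank(M_{q-1}∘⋯∘M_p): M ≅ I[1,1]^2, I[1,6], I[3,4], I[5,6].
μ_θ-semistable layers: μ^(1)=53; μ^(2)=29; μ^(3)=5; μ^(4)=-13; μ^(5)=-23; μ^(6)=-31; μ^(7)=-43

((0, 0, 0, 0, 0, 2); (2, 0, 0, 0, 0, 0); (0, 0, 0, 1, 0, 0); (0, 0, 0, 1, 1, 0); (1, 1, 1, 0, 0, 0); (0, 0, 0, 0, 1, 0); (0, 0, 1, 0, 0, 0))


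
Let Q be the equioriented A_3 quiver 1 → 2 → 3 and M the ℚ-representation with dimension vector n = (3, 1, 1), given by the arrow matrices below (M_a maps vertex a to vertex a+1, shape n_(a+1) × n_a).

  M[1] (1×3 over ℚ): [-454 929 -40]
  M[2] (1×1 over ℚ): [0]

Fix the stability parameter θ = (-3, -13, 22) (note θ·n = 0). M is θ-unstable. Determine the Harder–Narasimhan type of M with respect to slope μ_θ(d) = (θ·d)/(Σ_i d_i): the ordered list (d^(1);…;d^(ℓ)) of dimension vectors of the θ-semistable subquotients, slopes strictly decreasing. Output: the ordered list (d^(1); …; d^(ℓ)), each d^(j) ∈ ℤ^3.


Barcode: M ≅ I[1,1]^2, I[1,2], I[3,3]. HN layers by μ_θ (3 steps, strictly decreasing):
  μ^(1)=22; μ^(2)=-3; μ^(3)=-8

((0, 0, 1); (2, 0, 0); (1, 1, 0))


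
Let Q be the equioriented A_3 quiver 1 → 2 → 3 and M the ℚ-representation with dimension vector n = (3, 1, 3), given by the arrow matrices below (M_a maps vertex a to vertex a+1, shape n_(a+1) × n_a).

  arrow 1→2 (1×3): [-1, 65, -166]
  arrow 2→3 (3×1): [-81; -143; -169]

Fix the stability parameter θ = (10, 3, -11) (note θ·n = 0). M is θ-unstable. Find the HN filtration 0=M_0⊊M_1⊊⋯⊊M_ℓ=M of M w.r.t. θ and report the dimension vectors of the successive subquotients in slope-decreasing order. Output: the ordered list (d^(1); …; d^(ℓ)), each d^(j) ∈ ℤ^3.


Barcode: M ≅ I[1,1]^2, I[1,3], I[3,3]^2. HN layers by μ_θ (3 steps, strictly decreasing):
  μ^(1)=10; μ^(2)=2/3; μ^(3)=-11

((2, 0, 0); (1, 1, 1); (0, 0, 2))


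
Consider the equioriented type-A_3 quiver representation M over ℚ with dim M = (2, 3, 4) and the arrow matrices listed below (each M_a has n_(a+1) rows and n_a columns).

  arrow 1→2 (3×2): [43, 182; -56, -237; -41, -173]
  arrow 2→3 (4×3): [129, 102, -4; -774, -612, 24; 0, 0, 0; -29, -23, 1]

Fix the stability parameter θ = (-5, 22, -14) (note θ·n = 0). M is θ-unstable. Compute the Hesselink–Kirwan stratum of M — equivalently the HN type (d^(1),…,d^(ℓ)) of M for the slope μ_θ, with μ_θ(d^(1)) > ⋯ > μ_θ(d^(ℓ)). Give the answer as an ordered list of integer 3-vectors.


Interval decomposition of M: I[1,2], I[1,3], I[2,3], I[3,3]^2.
HN type (ℓ=4): μ^(1)=22; μ^(2)=4; μ^(3)=-5; μ^(4)=-14

((0, 1, 0); (0, 2, 2); (2, 0, 0); (0, 0, 2))


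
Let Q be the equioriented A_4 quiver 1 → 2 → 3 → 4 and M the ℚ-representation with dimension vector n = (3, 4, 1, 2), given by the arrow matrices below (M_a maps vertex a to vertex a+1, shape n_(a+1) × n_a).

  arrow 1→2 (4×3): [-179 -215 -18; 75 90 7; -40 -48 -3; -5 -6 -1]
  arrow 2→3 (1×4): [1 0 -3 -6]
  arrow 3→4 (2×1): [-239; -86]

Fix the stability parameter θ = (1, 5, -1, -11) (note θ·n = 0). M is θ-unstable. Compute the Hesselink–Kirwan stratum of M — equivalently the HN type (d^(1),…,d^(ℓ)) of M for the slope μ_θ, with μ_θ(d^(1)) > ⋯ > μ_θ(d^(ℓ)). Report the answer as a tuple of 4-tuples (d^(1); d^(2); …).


Interval decomposition of M: I[1,2]^2, I[1,4], I[2,2], I[4,4].
HN type (ℓ=4): μ^(1)=5; μ^(2)=1; μ^(3)=-3/2; μ^(4)=-11

((0, 3, 0, 0); (2, 0, 0, 0); (1, 1, 1, 1); (0, 0, 0, 1))


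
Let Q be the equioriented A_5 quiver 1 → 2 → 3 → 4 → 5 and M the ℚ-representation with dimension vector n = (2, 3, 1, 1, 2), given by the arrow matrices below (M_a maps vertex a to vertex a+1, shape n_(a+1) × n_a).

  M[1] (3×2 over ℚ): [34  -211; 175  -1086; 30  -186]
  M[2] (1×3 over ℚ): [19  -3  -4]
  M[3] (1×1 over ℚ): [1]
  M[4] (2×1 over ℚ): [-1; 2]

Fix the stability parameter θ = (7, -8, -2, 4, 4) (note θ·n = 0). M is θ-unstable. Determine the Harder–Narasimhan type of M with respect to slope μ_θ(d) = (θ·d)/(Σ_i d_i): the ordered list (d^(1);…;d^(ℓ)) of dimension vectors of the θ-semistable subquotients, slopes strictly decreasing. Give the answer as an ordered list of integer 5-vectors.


Via rank(M_{q-1}∘⋯∘M_p): M ≅ I[1,2], I[1,5], I[2,2], I[5,5].
μ_θ-semistable layers: μ^(1)=4; μ^(2)=-1/2; μ^(3)=-1; μ^(4)=-8

((0, 0, 0, 1, 2); (1, 1, 0, 0, 0); (1, 1, 1, 0, 0); (0, 1, 0, 0, 0))


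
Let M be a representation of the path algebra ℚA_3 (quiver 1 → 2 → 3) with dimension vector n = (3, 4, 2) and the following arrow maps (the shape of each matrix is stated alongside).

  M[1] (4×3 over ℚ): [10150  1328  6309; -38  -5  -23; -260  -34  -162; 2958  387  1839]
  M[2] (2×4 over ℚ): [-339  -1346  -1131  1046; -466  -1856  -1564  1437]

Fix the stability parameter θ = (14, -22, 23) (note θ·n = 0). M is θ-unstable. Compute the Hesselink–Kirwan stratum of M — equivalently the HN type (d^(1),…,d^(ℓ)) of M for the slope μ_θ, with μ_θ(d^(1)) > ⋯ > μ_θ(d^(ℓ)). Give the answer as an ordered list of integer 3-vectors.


Barcode: M ≅ I[1,1], I[1,3]^2, I[2,2]^2. HN layers by μ_θ (4 steps, strictly decreasing):
  μ^(1)=23; μ^(2)=14; μ^(3)=-4; μ^(4)=-22

((0, 0, 2); (1, 0, 0); (2, 2, 0); (0, 2, 0))


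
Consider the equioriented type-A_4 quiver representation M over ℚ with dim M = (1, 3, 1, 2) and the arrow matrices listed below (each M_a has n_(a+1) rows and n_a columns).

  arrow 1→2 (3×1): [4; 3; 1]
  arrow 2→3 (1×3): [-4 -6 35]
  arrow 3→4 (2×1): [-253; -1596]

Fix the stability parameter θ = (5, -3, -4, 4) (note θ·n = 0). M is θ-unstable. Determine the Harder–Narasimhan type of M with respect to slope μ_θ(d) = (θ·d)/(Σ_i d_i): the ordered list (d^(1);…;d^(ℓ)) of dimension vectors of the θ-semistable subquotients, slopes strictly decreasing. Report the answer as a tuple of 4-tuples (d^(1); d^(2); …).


Barcode: M ≅ I[1,4], I[2,2]^2, I[4,4]. HN layers by μ_θ (3 steps, strictly decreasing):
  μ^(1)=4; μ^(2)=-2/3; μ^(3)=-3

((0, 0, 0, 2); (1, 1, 1, 0); (0, 2, 0, 0))


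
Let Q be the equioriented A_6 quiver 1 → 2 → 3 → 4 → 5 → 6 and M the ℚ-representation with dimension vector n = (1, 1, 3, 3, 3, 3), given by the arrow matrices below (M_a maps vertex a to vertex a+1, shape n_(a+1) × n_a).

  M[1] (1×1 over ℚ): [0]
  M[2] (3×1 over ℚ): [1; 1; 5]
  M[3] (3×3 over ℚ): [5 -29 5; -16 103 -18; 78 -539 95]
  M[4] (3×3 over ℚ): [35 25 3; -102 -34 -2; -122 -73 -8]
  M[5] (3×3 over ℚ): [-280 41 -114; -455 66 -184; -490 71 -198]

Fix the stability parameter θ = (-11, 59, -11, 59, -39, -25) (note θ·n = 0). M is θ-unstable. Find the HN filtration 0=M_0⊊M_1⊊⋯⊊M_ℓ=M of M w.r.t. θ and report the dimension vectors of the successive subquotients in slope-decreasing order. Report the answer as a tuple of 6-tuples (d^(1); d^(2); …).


Interval decomposition of M: I[1,1], I[2,6], I[3,5], I[3,6], I[6,6].
HN type (ℓ=5): μ^(1)=10; μ^(2)=43/5; μ^(3)=-5/3; μ^(4)=-11; μ^(5)=-25

((0, 0, 0, 1, 1, 0); (0, 1, 1, 1, 1, 1); (0, 0, 0, 1, 1, 1); (1, 0, 2, 0, 0, 0); (0, 0, 0, 0, 0, 1))


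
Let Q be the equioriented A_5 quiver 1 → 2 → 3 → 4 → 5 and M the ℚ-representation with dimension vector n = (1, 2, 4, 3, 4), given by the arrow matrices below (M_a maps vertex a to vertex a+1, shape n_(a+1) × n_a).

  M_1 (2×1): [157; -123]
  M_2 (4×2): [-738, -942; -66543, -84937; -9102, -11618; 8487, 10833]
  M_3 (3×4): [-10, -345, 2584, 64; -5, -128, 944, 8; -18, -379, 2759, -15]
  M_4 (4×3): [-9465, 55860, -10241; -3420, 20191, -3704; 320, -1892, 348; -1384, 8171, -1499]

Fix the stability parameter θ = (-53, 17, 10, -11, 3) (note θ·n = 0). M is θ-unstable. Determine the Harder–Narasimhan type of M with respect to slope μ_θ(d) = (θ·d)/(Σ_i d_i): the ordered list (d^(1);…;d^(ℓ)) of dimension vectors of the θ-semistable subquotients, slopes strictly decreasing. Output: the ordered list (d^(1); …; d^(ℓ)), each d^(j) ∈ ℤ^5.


Interval decomposition of M: I[1,2], I[2,5], I[3,3], I[3,5]^2, I[5,5].
HN type (ℓ=6): μ^(1)=17; μ^(2)=10; μ^(3)=19/4; μ^(4)=3; μ^(5)=-1/2; μ^(6)=-53

((0, 1, 0, 0, 0); (0, 0, 1, 0, 0); (0, 1, 1, 1, 1); (0, 0, 0, 0, 3); (0, 0, 2, 2, 0); (1, 0, 0, 0, 0))


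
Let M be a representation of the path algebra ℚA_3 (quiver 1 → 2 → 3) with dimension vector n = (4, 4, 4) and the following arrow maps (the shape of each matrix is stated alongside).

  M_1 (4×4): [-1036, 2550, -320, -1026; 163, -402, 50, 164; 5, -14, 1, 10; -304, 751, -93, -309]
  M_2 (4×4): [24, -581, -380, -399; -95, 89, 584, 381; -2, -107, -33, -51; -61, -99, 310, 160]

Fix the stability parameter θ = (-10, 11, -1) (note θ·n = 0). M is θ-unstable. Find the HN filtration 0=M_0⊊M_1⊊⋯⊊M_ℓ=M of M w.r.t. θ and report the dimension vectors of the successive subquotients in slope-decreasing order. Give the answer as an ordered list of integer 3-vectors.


Barcode: M ≅ I[1,3]^4. HN layers by μ_θ (2 steps, strictly decreasing):
  μ^(1)=5; μ^(2)=-10

((0, 4, 4); (4, 0, 0))


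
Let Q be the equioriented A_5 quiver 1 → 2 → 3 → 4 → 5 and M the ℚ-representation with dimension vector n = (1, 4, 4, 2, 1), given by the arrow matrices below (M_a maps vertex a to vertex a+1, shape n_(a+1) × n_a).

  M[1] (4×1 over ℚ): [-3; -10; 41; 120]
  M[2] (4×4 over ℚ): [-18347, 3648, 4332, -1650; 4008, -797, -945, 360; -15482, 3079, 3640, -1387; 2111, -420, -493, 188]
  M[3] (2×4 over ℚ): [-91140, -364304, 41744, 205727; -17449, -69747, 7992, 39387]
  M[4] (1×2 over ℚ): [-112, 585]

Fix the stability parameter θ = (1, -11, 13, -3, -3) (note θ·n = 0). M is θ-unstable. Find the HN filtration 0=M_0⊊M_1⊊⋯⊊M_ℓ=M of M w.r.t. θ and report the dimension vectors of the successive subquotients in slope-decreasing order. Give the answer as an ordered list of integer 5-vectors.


Barcode: M ≅ I[1,5], I[2,3]^2, I[2,4]. HN layers by μ_θ (5 steps, strictly decreasing):
  μ^(1)=13; μ^(2)=5; μ^(3)=7/3; μ^(4)=-5; μ^(5)=-11

((0, 0, 2, 0, 0); (0, 0, 1, 1, 0); (0, 0, 1, 1, 1); (1, 1, 0, 0, 0); (0, 3, 0, 0, 0))


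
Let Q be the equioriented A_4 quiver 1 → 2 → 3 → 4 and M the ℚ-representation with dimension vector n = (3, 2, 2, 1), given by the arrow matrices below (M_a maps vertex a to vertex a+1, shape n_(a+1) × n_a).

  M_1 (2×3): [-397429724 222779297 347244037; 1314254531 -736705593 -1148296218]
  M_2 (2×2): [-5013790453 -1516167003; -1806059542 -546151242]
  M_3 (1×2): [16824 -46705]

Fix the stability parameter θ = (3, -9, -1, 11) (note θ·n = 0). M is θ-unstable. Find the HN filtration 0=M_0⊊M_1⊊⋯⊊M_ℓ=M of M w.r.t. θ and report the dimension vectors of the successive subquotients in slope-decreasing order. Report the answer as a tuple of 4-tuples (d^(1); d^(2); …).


Interval decomposition of M: I[1,1], I[1,2], I[1,4], I[3,3].
HN type (ℓ=4): μ^(1)=11; μ^(2)=3; μ^(3)=-1; μ^(4)=-3

((0, 0, 0, 1); (1, 0, 0, 0); (0, 0, 2, 0); (2, 2, 0, 0))


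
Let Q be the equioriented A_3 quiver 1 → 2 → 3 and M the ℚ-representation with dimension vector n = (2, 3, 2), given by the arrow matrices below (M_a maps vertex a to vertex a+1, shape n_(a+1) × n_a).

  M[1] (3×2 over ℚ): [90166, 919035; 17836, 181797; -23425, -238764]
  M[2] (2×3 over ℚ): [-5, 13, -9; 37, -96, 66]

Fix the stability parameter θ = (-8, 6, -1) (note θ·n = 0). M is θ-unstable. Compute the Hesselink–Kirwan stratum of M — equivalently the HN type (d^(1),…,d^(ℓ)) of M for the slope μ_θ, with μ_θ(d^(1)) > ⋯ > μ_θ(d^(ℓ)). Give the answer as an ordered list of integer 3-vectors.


Interval decomposition of M: I[1,3]^2, I[2,2].
HN type (ℓ=3): μ^(1)=6; μ^(2)=5/2; μ^(3)=-8

((0, 1, 0); (0, 2, 2); (2, 0, 0))


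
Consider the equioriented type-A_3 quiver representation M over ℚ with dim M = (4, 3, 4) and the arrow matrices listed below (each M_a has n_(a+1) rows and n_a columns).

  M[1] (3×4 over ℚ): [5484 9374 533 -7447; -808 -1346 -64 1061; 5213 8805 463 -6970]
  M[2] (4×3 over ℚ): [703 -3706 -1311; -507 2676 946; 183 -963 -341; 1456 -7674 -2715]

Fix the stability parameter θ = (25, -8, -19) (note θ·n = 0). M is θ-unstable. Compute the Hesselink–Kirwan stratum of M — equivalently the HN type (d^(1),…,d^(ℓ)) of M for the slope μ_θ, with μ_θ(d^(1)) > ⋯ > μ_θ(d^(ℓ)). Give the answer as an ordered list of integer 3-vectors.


Barcode: M ≅ I[1,1], I[1,3]^3, I[3,3]. HN layers by μ_θ (3 steps, strictly decreasing):
  μ^(1)=25; μ^(2)=-2/3; μ^(3)=-19

((1, 0, 0); (3, 3, 3); (0, 0, 1))


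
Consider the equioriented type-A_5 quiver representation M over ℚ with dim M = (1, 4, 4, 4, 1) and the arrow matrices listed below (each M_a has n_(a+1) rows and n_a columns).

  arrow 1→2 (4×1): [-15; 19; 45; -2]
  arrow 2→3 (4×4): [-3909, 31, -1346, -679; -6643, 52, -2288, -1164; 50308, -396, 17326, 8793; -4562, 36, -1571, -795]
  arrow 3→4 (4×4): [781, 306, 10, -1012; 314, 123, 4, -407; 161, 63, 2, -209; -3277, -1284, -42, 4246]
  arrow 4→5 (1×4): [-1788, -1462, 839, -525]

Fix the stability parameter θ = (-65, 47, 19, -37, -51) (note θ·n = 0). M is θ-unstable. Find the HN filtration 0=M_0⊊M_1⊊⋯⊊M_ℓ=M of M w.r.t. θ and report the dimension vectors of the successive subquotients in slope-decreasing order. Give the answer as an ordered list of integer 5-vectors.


Via rank(M_{q-1}∘⋯∘M_p): M ≅ I[1,4], I[2,3]^2, I[2,5], I[4,4]^2.
μ_θ-semistable layers: μ^(1)=33; μ^(2)=29/3; μ^(3)=-11/2; μ^(4)=-37; μ^(5)=-65

((0, 2, 2, 0, 0); (0, 1, 1, 1, 0); (0, 1, 1, 1, 1); (0, 0, 0, 2, 0); (1, 0, 0, 0, 0))


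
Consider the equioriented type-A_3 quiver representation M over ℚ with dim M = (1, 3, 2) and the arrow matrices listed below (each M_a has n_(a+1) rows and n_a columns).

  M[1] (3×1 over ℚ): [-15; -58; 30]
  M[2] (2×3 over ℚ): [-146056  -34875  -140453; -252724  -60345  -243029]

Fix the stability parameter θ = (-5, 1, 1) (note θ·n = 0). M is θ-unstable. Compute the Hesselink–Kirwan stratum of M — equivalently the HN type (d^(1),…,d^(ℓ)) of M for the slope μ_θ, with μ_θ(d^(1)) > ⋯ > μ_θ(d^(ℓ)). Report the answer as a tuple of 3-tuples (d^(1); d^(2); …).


Barcode: M ≅ I[1,2], I[2,3]^2. HN layers by μ_θ (2 steps, strictly decreasing):
  μ^(1)=1; μ^(2)=-5

((0, 3, 2); (1, 0, 0))


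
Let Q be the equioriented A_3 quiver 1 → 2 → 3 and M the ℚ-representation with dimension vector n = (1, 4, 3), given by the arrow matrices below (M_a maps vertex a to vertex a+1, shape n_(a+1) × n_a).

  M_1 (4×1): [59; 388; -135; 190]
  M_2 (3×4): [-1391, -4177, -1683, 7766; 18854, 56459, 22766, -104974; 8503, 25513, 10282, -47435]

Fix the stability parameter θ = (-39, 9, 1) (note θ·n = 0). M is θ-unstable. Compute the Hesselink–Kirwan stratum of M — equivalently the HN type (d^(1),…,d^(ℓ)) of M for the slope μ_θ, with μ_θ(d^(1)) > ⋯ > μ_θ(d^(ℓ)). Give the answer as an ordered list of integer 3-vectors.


Via rank(M_{q-1}∘⋯∘M_p): M ≅ I[1,3], I[2,2], I[2,3]^2.
μ_θ-semistable layers: μ^(1)=9; μ^(2)=5; μ^(3)=-39

((0, 1, 0); (0, 3, 3); (1, 0, 0))


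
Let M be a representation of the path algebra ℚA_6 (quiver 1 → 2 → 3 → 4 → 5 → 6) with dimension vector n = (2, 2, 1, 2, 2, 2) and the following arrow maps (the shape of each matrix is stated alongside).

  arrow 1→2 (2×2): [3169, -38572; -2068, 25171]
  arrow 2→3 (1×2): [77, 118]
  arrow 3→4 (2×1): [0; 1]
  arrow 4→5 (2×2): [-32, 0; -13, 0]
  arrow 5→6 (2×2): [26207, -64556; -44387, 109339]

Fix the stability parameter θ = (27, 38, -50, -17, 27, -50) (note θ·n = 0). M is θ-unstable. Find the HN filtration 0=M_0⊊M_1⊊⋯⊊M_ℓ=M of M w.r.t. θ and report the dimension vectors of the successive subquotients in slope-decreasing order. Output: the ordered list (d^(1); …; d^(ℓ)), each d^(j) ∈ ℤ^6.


Via rank(M_{q-1}∘⋯∘M_p): M ≅ I[1,2], I[1,4], I[4,6], I[5,6].
μ_θ-semistable layers: μ^(1)=38; μ^(2)=27; μ^(3)=-1/2; μ^(4)=-23/2; μ^(5)=-17

((0, 1, 0, 0, 0, 0); (1, 0, 0, 0, 0, 0); (1, 1, 1, 1, 0, 0); (0, 0, 0, 0, 2, 2); (0, 0, 0, 1, 0, 0))


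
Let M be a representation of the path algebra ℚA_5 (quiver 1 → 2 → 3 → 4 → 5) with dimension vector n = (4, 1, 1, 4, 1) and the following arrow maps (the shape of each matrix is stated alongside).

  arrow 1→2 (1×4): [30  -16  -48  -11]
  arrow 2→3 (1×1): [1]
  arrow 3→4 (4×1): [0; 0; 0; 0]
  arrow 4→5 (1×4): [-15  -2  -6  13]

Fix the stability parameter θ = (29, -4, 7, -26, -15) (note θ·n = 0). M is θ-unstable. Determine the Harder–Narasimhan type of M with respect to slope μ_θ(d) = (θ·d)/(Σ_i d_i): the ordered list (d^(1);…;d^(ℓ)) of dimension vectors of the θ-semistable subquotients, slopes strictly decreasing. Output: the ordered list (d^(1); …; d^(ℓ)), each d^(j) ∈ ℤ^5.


Barcode: M ≅ I[1,1]^3, I[1,3], I[4,4]^3, I[4,5]. HN layers by μ_θ (4 steps, strictly decreasing):
  μ^(1)=29; μ^(2)=32/3; μ^(3)=-15; μ^(4)=-26

((3, 0, 0, 0, 0); (1, 1, 1, 0, 0); (0, 0, 0, 0, 1); (0, 0, 0, 4, 0))


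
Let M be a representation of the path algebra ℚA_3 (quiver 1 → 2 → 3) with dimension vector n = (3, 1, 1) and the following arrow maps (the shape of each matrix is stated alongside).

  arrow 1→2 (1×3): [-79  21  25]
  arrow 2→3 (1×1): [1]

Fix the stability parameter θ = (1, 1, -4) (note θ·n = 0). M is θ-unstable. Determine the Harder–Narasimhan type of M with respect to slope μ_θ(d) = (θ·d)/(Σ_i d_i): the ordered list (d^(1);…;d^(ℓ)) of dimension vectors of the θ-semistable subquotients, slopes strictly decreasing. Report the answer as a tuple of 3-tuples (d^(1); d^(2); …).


Barcode: M ≅ I[1,1]^2, I[1,3]. HN layers by μ_θ (2 steps, strictly decreasing):
  μ^(1)=1; μ^(2)=-2/3

((2, 0, 0); (1, 1, 1))


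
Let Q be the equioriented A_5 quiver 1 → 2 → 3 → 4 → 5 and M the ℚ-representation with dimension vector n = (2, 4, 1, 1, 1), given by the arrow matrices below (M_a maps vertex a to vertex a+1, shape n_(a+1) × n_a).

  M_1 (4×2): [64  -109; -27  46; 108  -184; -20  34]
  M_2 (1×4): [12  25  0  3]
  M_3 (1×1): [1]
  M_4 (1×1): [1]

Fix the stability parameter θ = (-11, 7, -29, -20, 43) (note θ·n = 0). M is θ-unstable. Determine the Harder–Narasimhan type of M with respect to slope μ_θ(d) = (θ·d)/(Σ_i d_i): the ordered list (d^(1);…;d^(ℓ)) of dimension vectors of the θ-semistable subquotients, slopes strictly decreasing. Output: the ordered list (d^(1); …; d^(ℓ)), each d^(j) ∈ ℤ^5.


Barcode: M ≅ I[1,2], I[1,5], I[2,2]^2. HN layers by μ_θ (4 steps, strictly decreasing):
  μ^(1)=43; μ^(2)=7; μ^(3)=-11; μ^(4)=-53/4

((0, 0, 0, 0, 1); (0, 3, 0, 0, 0); (1, 0, 0, 0, 0); (1, 1, 1, 1, 0))


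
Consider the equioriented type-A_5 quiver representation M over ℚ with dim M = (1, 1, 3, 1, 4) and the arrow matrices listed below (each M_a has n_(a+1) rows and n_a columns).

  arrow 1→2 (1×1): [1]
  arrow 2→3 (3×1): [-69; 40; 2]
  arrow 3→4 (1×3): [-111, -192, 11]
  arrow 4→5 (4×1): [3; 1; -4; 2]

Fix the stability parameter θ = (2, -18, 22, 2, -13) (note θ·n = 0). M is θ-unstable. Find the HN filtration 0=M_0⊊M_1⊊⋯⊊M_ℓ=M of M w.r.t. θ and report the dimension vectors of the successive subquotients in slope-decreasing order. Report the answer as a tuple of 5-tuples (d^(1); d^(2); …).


Interval decomposition of M: I[1,5], I[3,3]^2, I[5,5]^3.
HN type (ℓ=4): μ^(1)=22; μ^(2)=11/3; μ^(3)=-8; μ^(4)=-13

((0, 0, 2, 0, 0); (0, 0, 1, 1, 1); (1, 1, 0, 0, 0); (0, 0, 0, 0, 3))


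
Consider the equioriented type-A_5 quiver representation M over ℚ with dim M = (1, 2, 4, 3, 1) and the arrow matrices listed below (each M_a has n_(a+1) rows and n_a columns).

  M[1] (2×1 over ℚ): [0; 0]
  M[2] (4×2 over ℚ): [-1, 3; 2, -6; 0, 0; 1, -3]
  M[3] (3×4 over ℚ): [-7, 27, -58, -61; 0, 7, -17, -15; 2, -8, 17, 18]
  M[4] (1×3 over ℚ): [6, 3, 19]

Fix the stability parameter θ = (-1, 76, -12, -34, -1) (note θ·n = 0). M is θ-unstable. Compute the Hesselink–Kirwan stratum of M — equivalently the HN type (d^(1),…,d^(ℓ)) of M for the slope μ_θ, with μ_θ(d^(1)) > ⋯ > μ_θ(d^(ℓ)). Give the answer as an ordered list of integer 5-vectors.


Via rank(M_{q-1}∘⋯∘M_p): M ≅ I[1,1], I[2,2], I[2,5], I[3,3], I[3,4]^2.
μ_θ-semistable layers: μ^(1)=76; μ^(2)=29/4; μ^(3)=-1; μ^(4)=-12; μ^(5)=-23

((0, 1, 0, 0, 0); (0, 1, 1, 1, 1); (1, 0, 0, 0, 0); (0, 0, 1, 0, 0); (0, 0, 2, 2, 0))


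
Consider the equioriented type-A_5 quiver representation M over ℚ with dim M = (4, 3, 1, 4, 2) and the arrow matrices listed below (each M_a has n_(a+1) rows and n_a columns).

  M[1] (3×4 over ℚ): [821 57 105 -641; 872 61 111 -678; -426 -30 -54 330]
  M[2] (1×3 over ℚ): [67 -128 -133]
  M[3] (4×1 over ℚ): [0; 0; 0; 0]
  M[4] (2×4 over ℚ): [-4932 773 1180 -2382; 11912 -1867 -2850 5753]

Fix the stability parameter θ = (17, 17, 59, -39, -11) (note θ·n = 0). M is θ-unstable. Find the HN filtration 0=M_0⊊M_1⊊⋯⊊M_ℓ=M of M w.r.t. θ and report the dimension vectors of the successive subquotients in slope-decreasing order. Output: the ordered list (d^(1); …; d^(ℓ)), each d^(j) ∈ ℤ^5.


Barcode: M ≅ I[1,1]^2, I[1,2], I[1,3], I[2,2], I[4,4]^2, I[4,5]^2. HN layers by μ_θ (4 steps, strictly decreasing):
  μ^(1)=59; μ^(2)=17; μ^(3)=-11; μ^(4)=-39

((0, 0, 1, 0, 0); (4, 3, 0, 0, 0); (0, 0, 0, 0, 2); (0, 0, 0, 4, 0))


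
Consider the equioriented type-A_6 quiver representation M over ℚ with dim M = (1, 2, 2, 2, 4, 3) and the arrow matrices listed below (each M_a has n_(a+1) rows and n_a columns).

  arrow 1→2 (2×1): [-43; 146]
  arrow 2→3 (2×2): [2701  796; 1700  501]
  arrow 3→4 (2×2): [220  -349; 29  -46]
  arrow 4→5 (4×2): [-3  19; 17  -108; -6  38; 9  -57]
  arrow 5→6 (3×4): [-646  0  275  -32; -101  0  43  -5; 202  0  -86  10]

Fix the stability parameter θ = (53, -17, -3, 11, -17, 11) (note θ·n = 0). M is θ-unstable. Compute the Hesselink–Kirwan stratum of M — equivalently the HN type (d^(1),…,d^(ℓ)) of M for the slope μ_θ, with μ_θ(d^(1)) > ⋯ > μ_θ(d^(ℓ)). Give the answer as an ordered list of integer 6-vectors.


Barcode: M ≅ I[1,5], I[2,5], I[5,6]^2, I[6,6]. HN layers by μ_θ (4 steps, strictly decreasing):
  μ^(1)=11; μ^(2)=27/5; μ^(3)=-3; μ^(4)=-17

((0, 0, 0, 0, 0, 3); (1, 1, 1, 1, 1, 0); (0, 0, 1, 1, 1, 0); (0, 1, 0, 0, 2, 0))


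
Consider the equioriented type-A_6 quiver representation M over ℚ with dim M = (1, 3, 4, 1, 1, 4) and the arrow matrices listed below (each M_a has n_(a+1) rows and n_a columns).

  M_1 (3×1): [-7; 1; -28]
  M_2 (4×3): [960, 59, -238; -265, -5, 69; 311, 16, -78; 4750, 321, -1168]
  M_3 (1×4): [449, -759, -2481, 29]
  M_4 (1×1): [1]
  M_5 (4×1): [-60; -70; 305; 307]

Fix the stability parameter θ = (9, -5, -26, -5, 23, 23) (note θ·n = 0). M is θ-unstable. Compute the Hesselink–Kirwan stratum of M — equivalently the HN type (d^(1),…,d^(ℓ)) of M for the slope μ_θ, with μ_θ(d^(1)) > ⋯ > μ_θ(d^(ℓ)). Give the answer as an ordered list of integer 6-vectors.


Interval decomposition of M: I[1,6], I[2,3]^2, I[3,3], I[6,6]^3.
HN type (ℓ=5): μ^(1)=23; μ^(2)=-5; μ^(3)=-22/3; μ^(4)=-31/2; μ^(5)=-26

((0, 0, 0, 0, 1, 4); (0, 0, 0, 1, 0, 0); (1, 1, 1, 0, 0, 0); (0, 2, 2, 0, 0, 0); (0, 0, 1, 0, 0, 0))


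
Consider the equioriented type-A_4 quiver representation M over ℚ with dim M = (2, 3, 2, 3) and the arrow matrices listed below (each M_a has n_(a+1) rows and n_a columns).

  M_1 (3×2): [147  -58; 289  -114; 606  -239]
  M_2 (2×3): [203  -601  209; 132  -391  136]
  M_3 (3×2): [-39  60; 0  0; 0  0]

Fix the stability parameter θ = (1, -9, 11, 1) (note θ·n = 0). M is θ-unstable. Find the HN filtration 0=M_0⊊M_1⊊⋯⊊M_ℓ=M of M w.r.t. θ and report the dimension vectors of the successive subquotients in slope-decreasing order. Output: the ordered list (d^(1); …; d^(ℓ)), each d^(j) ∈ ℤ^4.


Interval decomposition of M: I[1,3], I[1,4], I[2,2], I[4,4]^2.
HN type (ℓ=5): μ^(1)=11; μ^(2)=6; μ^(3)=1; μ^(4)=-4; μ^(5)=-9

((0, 0, 1, 0); (0, 0, 1, 1); (0, 0, 0, 2); (2, 2, 0, 0); (0, 1, 0, 0))


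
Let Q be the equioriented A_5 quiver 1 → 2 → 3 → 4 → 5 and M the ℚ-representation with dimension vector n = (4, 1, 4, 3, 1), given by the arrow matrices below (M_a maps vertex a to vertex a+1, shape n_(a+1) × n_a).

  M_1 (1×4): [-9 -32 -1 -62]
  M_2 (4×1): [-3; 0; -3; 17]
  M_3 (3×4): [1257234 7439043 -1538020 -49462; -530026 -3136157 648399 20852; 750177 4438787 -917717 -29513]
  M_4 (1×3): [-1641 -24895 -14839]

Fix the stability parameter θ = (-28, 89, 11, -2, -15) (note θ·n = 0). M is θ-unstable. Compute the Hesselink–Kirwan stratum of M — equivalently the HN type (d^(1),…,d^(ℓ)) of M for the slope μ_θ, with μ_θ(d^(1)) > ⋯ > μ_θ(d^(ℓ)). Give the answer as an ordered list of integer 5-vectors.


Interval decomposition of M: I[1,1]^3, I[1,4], I[3,3], I[3,4], I[3,5].
HN type (ℓ=5): μ^(1)=98/3; μ^(2)=11; μ^(3)=9/2; μ^(4)=-2; μ^(5)=-28

((0, 1, 1, 1, 0); (0, 0, 1, 0, 0); (0, 0, 1, 1, 0); (0, 0, 1, 1, 1); (4, 0, 0, 0, 0))


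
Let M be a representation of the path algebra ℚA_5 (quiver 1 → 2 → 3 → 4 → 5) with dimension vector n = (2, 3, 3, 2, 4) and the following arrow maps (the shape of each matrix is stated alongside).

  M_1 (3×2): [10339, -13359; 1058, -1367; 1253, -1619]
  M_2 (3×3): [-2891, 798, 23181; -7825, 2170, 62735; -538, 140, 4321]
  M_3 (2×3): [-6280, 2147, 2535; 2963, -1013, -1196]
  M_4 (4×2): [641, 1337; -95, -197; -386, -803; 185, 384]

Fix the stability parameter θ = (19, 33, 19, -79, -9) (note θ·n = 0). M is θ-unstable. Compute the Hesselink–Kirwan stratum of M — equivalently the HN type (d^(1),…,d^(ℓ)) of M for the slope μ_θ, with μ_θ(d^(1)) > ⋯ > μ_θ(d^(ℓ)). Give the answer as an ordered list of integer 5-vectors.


Via rank(M_{q-1}∘⋯∘M_p): M ≅ I[1,2], I[1,5], I[2,3], I[3,5], I[5,5]^2.
μ_θ-semistable layers: μ^(1)=33; μ^(2)=26; μ^(3)=19; μ^(4)=-17/5; μ^(5)=-9; μ^(6)=-30

((0, 1, 0, 0, 0); (0, 1, 1, 0, 0); (1, 0, 0, 0, 0); (1, 1, 1, 1, 1); (0, 0, 0, 0, 3); (0, 0, 1, 1, 0))


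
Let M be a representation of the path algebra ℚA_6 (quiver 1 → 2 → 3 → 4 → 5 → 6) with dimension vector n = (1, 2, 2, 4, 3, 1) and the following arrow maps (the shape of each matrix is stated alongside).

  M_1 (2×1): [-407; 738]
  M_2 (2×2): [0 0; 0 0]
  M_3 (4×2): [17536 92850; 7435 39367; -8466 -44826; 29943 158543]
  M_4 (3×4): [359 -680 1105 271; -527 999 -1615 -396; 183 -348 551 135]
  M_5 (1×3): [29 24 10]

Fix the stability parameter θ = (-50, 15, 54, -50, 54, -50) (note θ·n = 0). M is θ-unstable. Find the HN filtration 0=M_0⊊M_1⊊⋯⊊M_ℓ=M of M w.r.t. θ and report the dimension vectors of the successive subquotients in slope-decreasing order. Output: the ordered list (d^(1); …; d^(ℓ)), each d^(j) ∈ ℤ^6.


Via rank(M_{q-1}∘⋯∘M_p): M ≅ I[1,2], I[2,2], I[3,4], I[3,6], I[4,5]^2.
μ_θ-semistable layers: μ^(1)=54; μ^(2)=15; μ^(3)=2; μ^(4)=-50

((0, 0, 0, 0, 2, 0); (0, 2, 0, 0, 0, 0); (0, 0, 2, 2, 1, 1); (1, 0, 0, 2, 0, 0))


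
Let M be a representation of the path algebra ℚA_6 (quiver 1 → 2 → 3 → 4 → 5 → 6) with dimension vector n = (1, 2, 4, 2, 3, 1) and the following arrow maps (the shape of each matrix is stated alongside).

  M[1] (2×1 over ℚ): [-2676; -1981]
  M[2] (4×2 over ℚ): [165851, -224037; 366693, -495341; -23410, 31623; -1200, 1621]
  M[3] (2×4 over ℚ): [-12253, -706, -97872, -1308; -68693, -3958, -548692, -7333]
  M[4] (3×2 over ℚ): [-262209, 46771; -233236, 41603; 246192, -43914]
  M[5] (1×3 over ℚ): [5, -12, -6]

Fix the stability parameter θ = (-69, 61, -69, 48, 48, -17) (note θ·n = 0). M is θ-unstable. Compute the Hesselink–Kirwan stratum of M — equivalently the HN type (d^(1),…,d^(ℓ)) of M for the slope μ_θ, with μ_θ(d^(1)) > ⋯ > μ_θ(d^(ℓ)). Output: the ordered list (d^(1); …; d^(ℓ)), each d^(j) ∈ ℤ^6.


Barcode: M ≅ I[1,6], I[2,5], I[3,3]^2, I[5,5]. HN layers by μ_θ (4 steps, strictly decreasing):
  μ^(1)=48; μ^(2)=79/3; μ^(3)=-4; μ^(4)=-69

((0, 0, 0, 1, 2, 0); (0, 0, 0, 1, 1, 1); (0, 2, 2, 0, 0, 0); (1, 0, 2, 0, 0, 0))


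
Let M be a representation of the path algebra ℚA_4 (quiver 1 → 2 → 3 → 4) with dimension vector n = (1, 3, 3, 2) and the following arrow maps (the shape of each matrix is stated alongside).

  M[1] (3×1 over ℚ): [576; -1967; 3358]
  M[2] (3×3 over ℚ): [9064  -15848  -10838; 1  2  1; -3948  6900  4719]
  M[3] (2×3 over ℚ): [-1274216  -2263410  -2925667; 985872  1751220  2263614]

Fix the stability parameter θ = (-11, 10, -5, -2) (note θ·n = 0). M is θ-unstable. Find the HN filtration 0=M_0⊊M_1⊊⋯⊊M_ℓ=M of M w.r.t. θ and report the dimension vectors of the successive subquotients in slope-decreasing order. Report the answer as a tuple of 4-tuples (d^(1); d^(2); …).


Interval decomposition of M: I[1,4], I[2,2], I[2,3], I[3,3], I[4,4].
HN type (ℓ=6): μ^(1)=10; μ^(2)=5/2; μ^(3)=1; μ^(4)=-2; μ^(5)=-5; μ^(6)=-11

((0, 1, 0, 0); (0, 1, 1, 0); (0, 1, 1, 1); (0, 0, 0, 1); (0, 0, 1, 0); (1, 0, 0, 0))


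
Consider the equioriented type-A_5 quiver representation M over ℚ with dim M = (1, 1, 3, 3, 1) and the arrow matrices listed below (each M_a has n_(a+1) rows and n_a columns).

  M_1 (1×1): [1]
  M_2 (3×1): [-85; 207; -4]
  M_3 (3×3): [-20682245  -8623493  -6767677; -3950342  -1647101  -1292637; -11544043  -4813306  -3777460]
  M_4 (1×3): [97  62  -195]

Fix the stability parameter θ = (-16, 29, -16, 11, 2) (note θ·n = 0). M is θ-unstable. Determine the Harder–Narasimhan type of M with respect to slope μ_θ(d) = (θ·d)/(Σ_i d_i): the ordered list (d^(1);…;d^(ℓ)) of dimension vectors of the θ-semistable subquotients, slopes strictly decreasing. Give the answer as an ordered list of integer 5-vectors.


Via rank(M_{q-1}∘⋯∘M_p): M ≅ I[1,5], I[3,4]^2.
μ_θ-semistable layers: μ^(1)=11; μ^(2)=13/2; μ^(3)=-16

((0, 0, 0, 2, 0); (0, 1, 1, 1, 1); (1, 0, 2, 0, 0))


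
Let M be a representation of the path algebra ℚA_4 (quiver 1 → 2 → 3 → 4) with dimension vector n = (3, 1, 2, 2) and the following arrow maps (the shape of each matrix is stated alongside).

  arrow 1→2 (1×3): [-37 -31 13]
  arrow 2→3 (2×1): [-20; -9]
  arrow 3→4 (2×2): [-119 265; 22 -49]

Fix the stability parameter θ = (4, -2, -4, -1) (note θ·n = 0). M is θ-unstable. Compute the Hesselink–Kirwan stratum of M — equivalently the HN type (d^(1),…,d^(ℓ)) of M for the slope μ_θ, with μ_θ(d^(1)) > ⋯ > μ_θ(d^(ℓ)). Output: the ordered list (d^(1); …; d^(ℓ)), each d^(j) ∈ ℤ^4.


Barcode: M ≅ I[1,1]^2, I[1,4], I[3,4]. HN layers by μ_θ (4 steps, strictly decreasing):
  μ^(1)=4; μ^(2)=-3/4; μ^(3)=-1; μ^(4)=-4

((2, 0, 0, 0); (1, 1, 1, 1); (0, 0, 0, 1); (0, 0, 1, 0))


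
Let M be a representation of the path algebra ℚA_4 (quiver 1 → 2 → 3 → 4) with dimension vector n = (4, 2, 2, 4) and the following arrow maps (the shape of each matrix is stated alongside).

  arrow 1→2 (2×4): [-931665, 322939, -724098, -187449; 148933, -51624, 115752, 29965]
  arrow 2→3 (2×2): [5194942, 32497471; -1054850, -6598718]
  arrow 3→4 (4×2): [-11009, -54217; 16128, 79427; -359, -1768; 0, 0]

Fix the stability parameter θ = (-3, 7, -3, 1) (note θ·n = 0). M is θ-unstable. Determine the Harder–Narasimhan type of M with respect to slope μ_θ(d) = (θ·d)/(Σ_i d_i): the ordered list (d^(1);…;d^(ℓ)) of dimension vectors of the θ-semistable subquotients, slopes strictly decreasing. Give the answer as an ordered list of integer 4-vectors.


Barcode: M ≅ I[1,1]^2, I[1,4]^2, I[4,4]^2. HN layers by μ_θ (3 steps, strictly decreasing):
  μ^(1)=5/3; μ^(2)=1; μ^(3)=-3

((0, 2, 2, 2); (0, 0, 0, 2); (4, 0, 0, 0))


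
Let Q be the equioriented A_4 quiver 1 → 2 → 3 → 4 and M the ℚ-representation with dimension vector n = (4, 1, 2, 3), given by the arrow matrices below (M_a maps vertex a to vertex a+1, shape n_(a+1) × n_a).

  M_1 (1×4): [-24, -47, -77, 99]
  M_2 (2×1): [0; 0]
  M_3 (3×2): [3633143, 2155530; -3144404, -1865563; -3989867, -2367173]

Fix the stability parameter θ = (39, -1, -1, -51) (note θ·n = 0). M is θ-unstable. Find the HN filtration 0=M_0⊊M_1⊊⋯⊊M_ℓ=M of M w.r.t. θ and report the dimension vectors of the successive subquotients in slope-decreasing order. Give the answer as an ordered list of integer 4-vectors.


Barcode: M ≅ I[1,1]^3, I[1,2], I[3,4]^2, I[4,4]. HN layers by μ_θ (4 steps, strictly decreasing):
  μ^(1)=39; μ^(2)=19; μ^(3)=-26; μ^(4)=-51

((3, 0, 0, 0); (1, 1, 0, 0); (0, 0, 2, 2); (0, 0, 0, 1))
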